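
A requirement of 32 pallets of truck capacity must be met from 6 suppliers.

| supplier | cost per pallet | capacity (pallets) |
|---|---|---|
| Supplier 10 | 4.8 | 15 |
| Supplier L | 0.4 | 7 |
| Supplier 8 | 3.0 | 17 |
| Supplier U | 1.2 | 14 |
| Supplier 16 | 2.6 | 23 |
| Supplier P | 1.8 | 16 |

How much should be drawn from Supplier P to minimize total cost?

Use suppliers in increasing cost order.
Supplier L (0.4): use full 7 ; 25 pallets to go.
Supplier U at 1.2: take all 14 pallets ; 11 still needed.
Supplier P (1.8): take the remaining 11 ; done.
Supplier 16, Supplier 8, Supplier 10: unused.

11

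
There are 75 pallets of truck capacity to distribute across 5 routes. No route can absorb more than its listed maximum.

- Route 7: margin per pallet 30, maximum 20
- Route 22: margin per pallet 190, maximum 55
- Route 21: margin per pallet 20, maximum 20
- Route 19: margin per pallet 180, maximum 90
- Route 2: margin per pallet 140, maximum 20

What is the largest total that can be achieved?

Order the routes by margin per pallet: Route 22 190 > Route 19 180 > Route 2 140 > Route 7 30 > Route 21 20.
Route 22 takes 55 to reach its cap of 55 ; 20 left.
Route 19 has room for 90 but only 20 remain, so it gets 20.
Total = 190×55 + 180×20 = 14050.

14050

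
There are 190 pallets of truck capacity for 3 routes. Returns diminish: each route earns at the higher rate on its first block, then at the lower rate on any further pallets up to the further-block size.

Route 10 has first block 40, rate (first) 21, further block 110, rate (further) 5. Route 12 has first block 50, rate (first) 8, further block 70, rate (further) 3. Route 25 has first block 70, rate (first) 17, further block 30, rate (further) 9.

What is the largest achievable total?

Rank every tier by rate: Route 10/tier1 21 > Route 25/tier1 17 > Route 25/tier2 9 > Route 12/tier1 8 > Route 10/tier2 5 > Route 12/tier2 3.
Route 10 tier1 at 21: fill all 40 — 150 left.
Route 25 tier1 at 17: fill all 70 — 80 left.
Route 25 tier2 at 9: fill all 30 — 50 left.
Route 12 tier1 at 8: fill all 50 — 0 left.
Total = 21×40 + 17×70 + 9×30 + 8×50 = 2700.

2700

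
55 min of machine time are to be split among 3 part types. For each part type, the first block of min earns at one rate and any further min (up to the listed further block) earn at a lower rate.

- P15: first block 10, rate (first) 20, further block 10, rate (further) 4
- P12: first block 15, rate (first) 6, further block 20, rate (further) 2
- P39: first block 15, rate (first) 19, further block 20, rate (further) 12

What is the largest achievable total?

Rank every tier by rate: P15/tier1 20 > P39/tier1 19 > P39/tier2 12 > P12/tier1 6 > P15/tier2 4 > P12/tier2 2.
Fill P15 tier1 block (10 at 20) — 45 left.
Fill P39 tier1 block (15 at 19) — 30 left.
P39 tier2 at 12: fill all 20 — 10 left.
P12/tier1: +10 of 15 at 6; pool empty.
Total = 20×10 + 19×15 + 12×20 + 6×10 = 785.

785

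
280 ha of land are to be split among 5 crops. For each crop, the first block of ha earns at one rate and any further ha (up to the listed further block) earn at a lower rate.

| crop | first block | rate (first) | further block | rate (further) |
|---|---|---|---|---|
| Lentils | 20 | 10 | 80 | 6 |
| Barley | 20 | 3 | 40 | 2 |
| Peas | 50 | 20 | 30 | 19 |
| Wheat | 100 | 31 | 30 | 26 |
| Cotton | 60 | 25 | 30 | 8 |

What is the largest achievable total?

Rank every tier by rate: Wheat/T1 31 > Wheat/T2 26 > Cotton/T1 25 > Peas/T1 20 > Peas/T2 19 > Lentils/T1 10 > Cotton/T2 8 > Lentils/T2 6 > Barley/T1 3 > Barley/T2 2.
Wheat T1 at 31: fill all 100 ; 180 left.
Wheat T2 at 26: fill all 30 ; 150 left.
Fill Cotton T1 block (60 at 25) ; 90 left.
Fill Peas T1 block (50 at 20) ; 40 left.
Peas/T2 (19): +30 ; 10 left.
10 remain; put them into Lentils T1 at 10.
Total = 31×100 + 26×30 + 25×60 + 20×50 + 19×30 + 10×10 = 7050.

7050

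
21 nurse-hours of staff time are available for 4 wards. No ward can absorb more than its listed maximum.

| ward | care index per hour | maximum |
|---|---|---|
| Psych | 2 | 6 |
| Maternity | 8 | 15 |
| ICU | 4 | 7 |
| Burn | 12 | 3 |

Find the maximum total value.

168

Rank by care index per hour: Burn 12 > Maternity 8 > ICU 4 > Psych 2.
Burn: +3 to 3 (cap) ; 18 left.
Give Maternity 15 to hit its cap of 15 ; 3 left.
ICU has room for 7 but only 3 remain, so it gets 3.
Total = 8×15 + 4×3 + 12×3 = 168.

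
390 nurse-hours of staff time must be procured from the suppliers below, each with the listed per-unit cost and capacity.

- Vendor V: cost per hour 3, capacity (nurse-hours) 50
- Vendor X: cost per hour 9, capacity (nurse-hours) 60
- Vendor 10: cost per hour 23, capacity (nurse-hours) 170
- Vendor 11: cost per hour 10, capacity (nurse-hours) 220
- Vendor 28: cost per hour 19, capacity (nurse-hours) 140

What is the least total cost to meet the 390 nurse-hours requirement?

4030

Cheapest first:
Vendor V (3): use full 50 ; 340 nurse-hours to go.
Vendor X at 9: take all 60 nurse-hours ; 280 still needed.
Vendor 11 at 10: take all 220 nurse-hours ; 60 still needed.
Vendor 28 (19): take the remaining 60 ; done.
Vendor 10: unused.
Cost = 50×3 + 60×9 + 220×10 + 60×19 = 4030.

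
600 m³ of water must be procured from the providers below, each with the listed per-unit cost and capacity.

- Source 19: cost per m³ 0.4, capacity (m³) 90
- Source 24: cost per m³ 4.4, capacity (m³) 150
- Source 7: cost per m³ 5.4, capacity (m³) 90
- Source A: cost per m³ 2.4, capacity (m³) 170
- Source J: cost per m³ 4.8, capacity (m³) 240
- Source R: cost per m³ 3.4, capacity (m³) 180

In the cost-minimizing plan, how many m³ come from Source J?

10

Use providers in increasing cost order.
Take 90 from Source 19 at 0.4 — need 510 more.
Take 170 from Source A at 2.4 — need 340 more.
Source R at 3.4: take all 180 m³ — 160 still needed.
Take 150 from Source 24 at 4.4 — need 10 more.
Source J at 4.8: take 10 of its 240 — requirement met.
Source 7: unused.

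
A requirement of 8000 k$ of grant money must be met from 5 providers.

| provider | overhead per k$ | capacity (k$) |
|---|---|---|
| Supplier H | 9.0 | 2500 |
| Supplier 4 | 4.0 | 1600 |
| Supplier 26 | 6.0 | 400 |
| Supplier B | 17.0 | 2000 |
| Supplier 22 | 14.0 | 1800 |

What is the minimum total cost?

Fill from the cheapest provider first.
Supplier 4 (4.0): use full 1600 ; 6400 k$ to go.
Supplier 26 at 6.0: take all 400 k$ ; 6000 still needed.
Supplier H (9.0): use full 2500 ; 3500 k$ to go.
Take 1800 from Supplier 22 at 14.0 ; need 1700 more.
Take 1700 from Supplier B at 17.0 to finish.
Cost = 1600×4.0 + 400×6.0 + 2500×9.0 + 1800×14.0 + 1700×17.0 = 85400.

85400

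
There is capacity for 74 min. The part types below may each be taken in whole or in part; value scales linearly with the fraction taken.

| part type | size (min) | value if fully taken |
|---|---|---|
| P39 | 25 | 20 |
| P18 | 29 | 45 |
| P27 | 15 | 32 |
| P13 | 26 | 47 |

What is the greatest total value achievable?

Sort by value density: P27 32/15≈2.13, P13 47/26≈1.81, P18 45/29≈1.55, P39 20/25≈0.8.
P27: take in full, 15 min for value 32 → 59 left.
All 26 min of P13 fit (value 47) → 33 remain.
P18: take in full, 29 min for value 45 → 4 left.
4 min left: a 4/25 share of P39 gives 20×4/25 = 3.2.
Total value = 127.2.

127.2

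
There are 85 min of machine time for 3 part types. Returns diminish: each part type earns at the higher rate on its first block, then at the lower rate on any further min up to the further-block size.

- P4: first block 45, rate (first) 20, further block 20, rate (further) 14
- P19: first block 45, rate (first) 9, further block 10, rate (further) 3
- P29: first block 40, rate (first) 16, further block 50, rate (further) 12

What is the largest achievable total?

Treat each block as its own option and order by rate: P4/tier1 20 > P29/tier1 16 > P4/tier2 14 > P29/tier2 12 > P19/tier1 9 > P19/tier2 3.
Fill P4 tier1 block (45 at 20) — 40 left.
Fill P29 tier1 block (40 at 16) — 0 left.
Total = 20×45 + 16×40 = 1540.

1540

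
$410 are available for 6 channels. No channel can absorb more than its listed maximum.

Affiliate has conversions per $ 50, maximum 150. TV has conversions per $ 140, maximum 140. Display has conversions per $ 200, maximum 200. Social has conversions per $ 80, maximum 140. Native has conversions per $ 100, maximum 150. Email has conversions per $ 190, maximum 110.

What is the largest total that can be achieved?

74900

Rank by conversions per $: Display 200 > Email 190 > TV 140 > Native 100 > Social 80 > Affiliate 50.
Give Display 200 to hit its cap of 200 → 210 left.
Email: +110 to 110 (cap) → 100 left.
TV has room for 140 but only 100 remain, so it gets 100.
Total = 140×100 + 200×200 + 190×110 = 74900.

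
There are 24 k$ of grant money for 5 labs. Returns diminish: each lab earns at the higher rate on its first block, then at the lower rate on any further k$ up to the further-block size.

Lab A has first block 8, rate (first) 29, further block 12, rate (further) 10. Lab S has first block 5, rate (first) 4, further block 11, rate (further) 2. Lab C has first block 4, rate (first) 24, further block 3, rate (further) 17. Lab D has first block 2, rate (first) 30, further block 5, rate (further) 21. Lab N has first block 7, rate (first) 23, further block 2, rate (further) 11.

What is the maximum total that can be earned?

612

Treat each block as its own option and order by rate: Lab D/first 30 > Lab A/first 29 > Lab C/first 24 > Lab N/first 23 > Lab D/second 21 > Lab C/second 17 > Lab N/second 11 > Lab A/second 10 > Lab S/first 4 > Lab S/second 2.
Lab D first at 30: fill all 2 → 22 left.
Lab A/first (29): +8 → 14 left.
Lab C first at 24: fill all 4 → 10 left.
Lab N first at 23: fill all 7 → 3 left.
3 remain; put them into Lab D second at 21.
Total = 30×2 + 29×8 + 24×4 + 23×7 + 21×3 = 612.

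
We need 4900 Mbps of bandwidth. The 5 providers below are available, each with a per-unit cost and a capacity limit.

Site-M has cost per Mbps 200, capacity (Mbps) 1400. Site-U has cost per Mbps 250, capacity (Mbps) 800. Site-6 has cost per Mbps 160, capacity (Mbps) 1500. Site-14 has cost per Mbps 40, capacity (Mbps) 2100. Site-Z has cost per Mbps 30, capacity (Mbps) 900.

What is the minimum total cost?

Use providers in increasing cost order.
Site-Z (30): use full 900 — 4000 Mbps to go.
Take 2100 from Site-14 at 40 — need 1900 more.
Site-6 (160): use full 1500 — 400 Mbps to go.
Site-M (200): take the remaining 400 — done.
Site-U: unused.
Cost = 900×30 + 2100×40 + 1500×160 + 400×200 = 431000.

431000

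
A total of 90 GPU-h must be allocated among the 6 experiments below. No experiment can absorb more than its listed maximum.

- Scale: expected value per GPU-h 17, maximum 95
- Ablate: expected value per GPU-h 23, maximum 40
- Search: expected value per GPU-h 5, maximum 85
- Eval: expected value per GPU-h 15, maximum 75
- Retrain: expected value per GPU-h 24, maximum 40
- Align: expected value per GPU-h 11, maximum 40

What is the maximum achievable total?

2050

Order the experiments by expected value per GPU-h: Retrain 24 > Ablate 23 > Scale 17 > Eval 15 > Align 11 > Search 5.
Retrain takes 40 to reach its cap of 40 ; 50 left.
Ablate takes 40 to reach its cap of 40 ; 10 left.
Scale has room for 95 but only 10 remain, so it gets 10.
Total = 17×10 + 23×40 + 24×40 = 2050.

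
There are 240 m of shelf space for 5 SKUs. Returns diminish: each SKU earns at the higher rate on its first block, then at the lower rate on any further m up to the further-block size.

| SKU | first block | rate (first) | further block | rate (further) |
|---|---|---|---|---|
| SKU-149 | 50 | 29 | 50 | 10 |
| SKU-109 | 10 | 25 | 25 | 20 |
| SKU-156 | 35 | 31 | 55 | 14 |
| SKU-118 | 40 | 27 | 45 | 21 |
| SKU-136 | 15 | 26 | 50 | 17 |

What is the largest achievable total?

6040

Order all 10 blocks by rate: SKU-156/first 31 > SKU-149/first 29 > SKU-118/first 27 > SKU-136/first 26 > SKU-109/first 25 > SKU-118/second 21 > SKU-109/second 20 > SKU-136/second 17 > SKU-156/second 14 > SKU-149/second 10.
SKU-156 first at 31: fill all 35 — 205 left.
SKU-149 first at 29: fill all 50 — 155 left.
SKU-118/first (27): +40 — 115 left.
SKU-136/first (26): +15 — 100 left.
Fill SKU-109 first block (10 at 25) — 90 left.
SKU-118/second (21): +45 — 45 left.
SKU-109/second (20): +25 — 20 left.
SKU-136/second: +20 of 50 at 17; pool empty.
Total = 31×35 + 29×50 + 27×40 + 26×15 + 25×10 + 21×45 + 20×25 + 17×20 = 6040.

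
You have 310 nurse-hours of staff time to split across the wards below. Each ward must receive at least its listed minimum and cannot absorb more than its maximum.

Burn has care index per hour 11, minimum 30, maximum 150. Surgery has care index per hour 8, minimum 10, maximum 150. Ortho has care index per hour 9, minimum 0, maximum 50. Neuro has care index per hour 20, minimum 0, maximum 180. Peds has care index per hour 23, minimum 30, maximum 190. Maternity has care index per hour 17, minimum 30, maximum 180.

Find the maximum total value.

6290

Meeting every minimum uses 30+10+0+0+30+30 = 100 nurse-hours, leaving 210.
Order the wards by care index per hour: Peds 23 > Neuro 20 > Maternity 17 > Burn 11 > Ortho 9 > Surgery 8.
Peds: +160 to 190 (cap) — 50 left.
Neuro: +50 (room for 180) → 50. Pool exhausted.
Total = 11×30 + 8×10 + 20×50 + 23×190 + 17×30 = 6290.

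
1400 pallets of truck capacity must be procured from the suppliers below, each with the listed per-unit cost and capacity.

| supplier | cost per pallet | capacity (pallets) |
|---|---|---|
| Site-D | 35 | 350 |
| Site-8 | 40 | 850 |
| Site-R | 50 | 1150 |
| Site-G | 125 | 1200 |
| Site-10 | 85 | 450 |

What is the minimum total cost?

Fill from the cheapest supplier first.
Take 350 from Site-D at 35 → need 1050 more.
Site-8 (40): use full 850 → 200 pallets to go.
Take 200 from Site-R at 50 to finish.
Site-10, Site-G: unused.
Cost = 350×35 + 850×40 + 200×50 = 56250.

56250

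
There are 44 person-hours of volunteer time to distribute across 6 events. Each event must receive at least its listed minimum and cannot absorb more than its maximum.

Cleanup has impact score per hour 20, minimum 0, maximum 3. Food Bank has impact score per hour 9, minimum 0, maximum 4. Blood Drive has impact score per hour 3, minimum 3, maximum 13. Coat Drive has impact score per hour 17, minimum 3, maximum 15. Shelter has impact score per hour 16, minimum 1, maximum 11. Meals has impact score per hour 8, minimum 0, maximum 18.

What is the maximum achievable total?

Meeting every minimum uses 0+0+3+3+1+0 = 7 person-hours, leaving 37.
Rank by impact score per hour: Cleanup 20 > Coat Drive 17 > Shelter 16 > Food Bank 9 > Meals 8 > Blood Drive 3.
Cleanup takes 3 more to reach its cap of 3 — 34 left.
Give Coat Drive 12 more to hit its cap of 15 — 22 left.
Give Shelter 10 more to hit its cap of 11 — 12 left.
Food Bank: +4 to 4 (cap) — 8 left.
Only 8 left; Meals takes them to reach 8.
Total = 20×3 + 9×4 + 3×3 + 17×15 + 16×11 + 8×8 = 600.

600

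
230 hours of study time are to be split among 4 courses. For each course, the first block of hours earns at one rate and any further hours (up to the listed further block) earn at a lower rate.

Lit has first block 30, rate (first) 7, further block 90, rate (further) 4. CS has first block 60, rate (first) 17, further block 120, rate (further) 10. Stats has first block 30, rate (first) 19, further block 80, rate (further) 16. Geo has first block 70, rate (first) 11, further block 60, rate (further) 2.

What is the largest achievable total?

Order all 8 blocks by rate: Stats/first 19 > CS/first 17 > Stats/second 16 > Geo/first 11 > CS/second 10 > Lit/first 7 > Lit/second 4 > Geo/second 2.
Stats/first (19): +30 ; 200 left.
CS first at 17: fill all 60 ; 140 left.
Fill Stats second block (80 at 16) ; 60 left.
Geo first at 11: only 60 left, fill 60.
Total = 19×30 + 17×60 + 16×80 + 11×60 = 3530.

3530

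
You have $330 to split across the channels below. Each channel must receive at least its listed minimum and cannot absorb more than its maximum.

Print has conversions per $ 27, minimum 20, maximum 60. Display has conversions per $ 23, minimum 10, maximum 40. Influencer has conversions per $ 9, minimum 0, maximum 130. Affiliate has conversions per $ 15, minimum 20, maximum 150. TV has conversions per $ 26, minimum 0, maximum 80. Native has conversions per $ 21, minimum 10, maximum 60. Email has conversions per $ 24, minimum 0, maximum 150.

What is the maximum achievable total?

Meeting every minimum uses 20+10+0+20+0+10+0 = 60 $, leaving 270.
Order the channels by conversions per $: Print 27 > TV 26 > Email 24 > Display 23 > Native 21 > Affiliate 15 > Influencer 9.
Print takes 40 more to reach its cap of 60 — 230 left.
TV takes 80 more to reach its cap of 80 — 150 left.
Email: +150 to 150 (cap) — 0 left.
Total = 27×60 + 23×10 + 15×20 + 26×80 + 21×10 + 24×150 = 8040.

8040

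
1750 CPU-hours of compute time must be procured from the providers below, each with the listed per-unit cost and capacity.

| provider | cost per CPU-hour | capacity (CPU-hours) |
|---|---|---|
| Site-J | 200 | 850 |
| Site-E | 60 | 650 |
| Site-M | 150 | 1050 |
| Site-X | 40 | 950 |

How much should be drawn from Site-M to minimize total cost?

Use providers in increasing cost order.
Site-X at 40: take all 950 CPU-hours ; 800 still needed.
Take 650 from Site-E at 60 ; need 150 more.
Site-M (150): take the remaining 150 ; done.
Site-J: unused.

150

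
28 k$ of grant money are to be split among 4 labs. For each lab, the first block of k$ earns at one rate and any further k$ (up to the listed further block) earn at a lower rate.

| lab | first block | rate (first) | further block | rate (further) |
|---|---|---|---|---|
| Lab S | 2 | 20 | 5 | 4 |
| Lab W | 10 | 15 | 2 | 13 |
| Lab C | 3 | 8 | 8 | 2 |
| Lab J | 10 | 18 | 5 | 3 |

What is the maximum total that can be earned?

Treat each block as its own option and order by rate: Lab S/tier1 20 > Lab J/tier1 18 > Lab W/tier1 15 > Lab W/tier2 13 > Lab C/tier1 8 > Lab S/tier2 4 > Lab J/tier2 3 > Lab C/tier2 2.
Fill Lab S tier1 block (2 at 20) ; 26 left.
Fill Lab J tier1 block (10 at 18) ; 16 left.
Lab W/tier1 (15): +10 ; 6 left.
Lab W/tier2 (13): +2 ; 4 left.
Lab C tier1 at 8: fill all 3 ; 1 left.
Lab S/tier2: +1 of 5 at 4; pool empty.
Total = 20×2 + 18×10 + 15×10 + 13×2 + 8×3 + 4×1 = 424.

424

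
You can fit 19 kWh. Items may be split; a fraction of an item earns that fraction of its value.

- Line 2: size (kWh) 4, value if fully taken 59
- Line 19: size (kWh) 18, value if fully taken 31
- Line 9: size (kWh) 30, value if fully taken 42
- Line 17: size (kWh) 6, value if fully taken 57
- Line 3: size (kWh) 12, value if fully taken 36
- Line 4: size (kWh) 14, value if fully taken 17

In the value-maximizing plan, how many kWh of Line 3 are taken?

Best value per unit of size first: Line 2 59/4≈14.8, Line 17 57/6≈9.5, Line 3 36/12≈3, Line 19 31/18≈1.72, Line 9 42/30≈1.4, Line 4 17/14≈1.21.
Take all of Line 2 (4 kWh, value 59) — 15 kWh left.
Take all of Line 17 (6 kWh, value 57) — 9 kWh left.
Fill the last 9 kWh with part of Line 3: 9/12 of it earns 27.

9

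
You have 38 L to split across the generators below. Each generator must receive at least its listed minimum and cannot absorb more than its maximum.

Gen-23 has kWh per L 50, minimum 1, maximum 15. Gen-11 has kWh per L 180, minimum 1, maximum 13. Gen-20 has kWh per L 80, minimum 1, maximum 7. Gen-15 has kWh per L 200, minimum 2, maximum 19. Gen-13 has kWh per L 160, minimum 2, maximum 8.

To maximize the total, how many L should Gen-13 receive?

Meeting every minimum uses 1+1+1+2+2 = 7 L, leaving 31.
Rank by kWh per L: Gen-15 200 > Gen-11 180 > Gen-13 160 > Gen-20 80 > Gen-23 50.
Gen-15: +17 to 19 (cap) ; 14 left.
Give Gen-11 12 more to hit its cap of 13 ; 2 left.
Gen-13: +2 (room for 6) → 4. Pool exhausted.

4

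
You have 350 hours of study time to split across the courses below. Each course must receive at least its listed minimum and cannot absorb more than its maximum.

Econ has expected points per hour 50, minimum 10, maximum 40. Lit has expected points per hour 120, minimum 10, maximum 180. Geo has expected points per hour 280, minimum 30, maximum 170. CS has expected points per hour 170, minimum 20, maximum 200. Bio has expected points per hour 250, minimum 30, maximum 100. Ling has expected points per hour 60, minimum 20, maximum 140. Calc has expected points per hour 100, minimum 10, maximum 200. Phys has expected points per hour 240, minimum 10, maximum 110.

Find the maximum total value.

82300

Meeting every minimum uses 10+10+30+20+30+20+10+10 = 140 hours, leaving 210.
Order the courses by expected points per hour: Geo 280 > Bio 250 > Phys 240 > CS 170 > Lit 120 > Calc 100 > Ling 60 > Econ 50.
Geo: +140 to 170 (cap) → 70 left.
Bio: +70 to 100 (cap) → 0 left.
Total = 50×10 + 120×10 + 280×170 + 170×20 + 250×100 + 60×20 + 100×10 + 240×10 = 82300.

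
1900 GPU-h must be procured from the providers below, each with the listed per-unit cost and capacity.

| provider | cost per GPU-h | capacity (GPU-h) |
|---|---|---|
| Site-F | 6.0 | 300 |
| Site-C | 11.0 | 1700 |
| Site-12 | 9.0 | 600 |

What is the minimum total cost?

18200

Cheapest first:
Site-F at 6.0: take all 300 GPU-h ; 1600 still needed.
Site-12 at 9.0: take all 600 GPU-h ; 1000 still needed.
Site-C (11.0): take the remaining 1000 ; done.
Cost = 300×6.0 + 600×9.0 + 1000×11.0 = 18200.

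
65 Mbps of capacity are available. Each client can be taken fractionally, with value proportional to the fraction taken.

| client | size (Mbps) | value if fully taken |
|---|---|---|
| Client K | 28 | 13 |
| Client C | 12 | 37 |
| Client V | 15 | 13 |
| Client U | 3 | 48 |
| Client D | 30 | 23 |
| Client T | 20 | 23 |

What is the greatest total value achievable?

Best value per unit of size first: Client U 48/3≈16, Client C 37/12≈3.08, Client T 23/20≈1.15, Client V 13/15≈0.867, Client D 23/30≈0.767, Client K 13/28≈0.464.
All 3 Mbps of Client U fit (value 48) → 62 remain.
All 12 Mbps of Client C fit (value 37) → 50 remain.
All 20 Mbps of Client T fit (value 23) → 30 remain.
Client V: take in full, 15 Mbps for value 13 → 15 left.
15 Mbps left: a 15/30 share of Client D gives 23×15/30 = 11.5.
Total value = 132.5.

132.5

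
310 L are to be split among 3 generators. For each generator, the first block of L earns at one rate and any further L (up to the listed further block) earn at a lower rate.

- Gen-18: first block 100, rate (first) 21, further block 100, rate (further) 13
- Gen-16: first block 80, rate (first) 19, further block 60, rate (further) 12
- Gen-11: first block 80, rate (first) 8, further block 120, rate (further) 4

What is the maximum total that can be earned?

5280

Treat each block as its own option and order by rate: Gen-18/tier1 21 > Gen-16/tier1 19 > Gen-18/tier2 13 > Gen-16/tier2 12 > Gen-11/tier1 8 > Gen-11/tier2 4.
Gen-18 tier1 at 21: fill all 100 — 210 left.
Gen-16 tier1 at 19: fill all 80 — 130 left.
Gen-18 tier2 at 13: fill all 100 — 30 left.
Gen-16 tier2 at 12: only 30 left, fill 30.
Total = 21×100 + 19×80 + 13×100 + 12×30 = 5280.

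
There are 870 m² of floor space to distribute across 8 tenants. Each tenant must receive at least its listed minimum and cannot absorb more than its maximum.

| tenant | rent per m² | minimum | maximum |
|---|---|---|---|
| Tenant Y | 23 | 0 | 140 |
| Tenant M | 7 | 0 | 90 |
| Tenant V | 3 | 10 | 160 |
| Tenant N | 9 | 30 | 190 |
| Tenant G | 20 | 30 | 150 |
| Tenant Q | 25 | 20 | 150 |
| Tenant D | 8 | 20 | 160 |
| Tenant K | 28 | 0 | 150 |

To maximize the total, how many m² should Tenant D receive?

80

Meeting every minimum uses 0+0+10+30+30+20+20+0 = 110 m², leaving 760.
Order the tenants by rent per m²: Tenant K 28 > Tenant Q 25 > Tenant Y 23 > Tenant G 20 > Tenant N 9 > Tenant D 8 > Tenant M 7 > Tenant V 3.
Give Tenant K 150 more to hit its cap of 150 — 610 left.
Tenant Q: +130 to 150 (cap) — 480 left.
Tenant Y takes 140 more to reach its cap of 140 — 340 left.
Give Tenant G 120 more to hit its cap of 150 — 220 left.
Tenant N takes 160 more to reach its cap of 190 — 60 left.
Only 60 left; Tenant D takes them to reach 80.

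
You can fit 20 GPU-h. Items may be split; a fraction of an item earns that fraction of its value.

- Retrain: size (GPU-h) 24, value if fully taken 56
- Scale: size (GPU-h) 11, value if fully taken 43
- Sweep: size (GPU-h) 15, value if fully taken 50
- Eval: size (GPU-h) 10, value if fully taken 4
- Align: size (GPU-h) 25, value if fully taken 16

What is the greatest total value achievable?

Sort by value density: Scale 43/11≈3.91, Sweep 50/15≈3.33, Retrain 56/24≈2.33, Align 16/25≈0.64, Eval 4/10≈0.4.
Scale: take in full, 11 GPU-h for value 43 → 9 left.
9 GPU-h left: a 9/15 share of Sweep gives 50×9/15 = 30.
Total value = 73.

73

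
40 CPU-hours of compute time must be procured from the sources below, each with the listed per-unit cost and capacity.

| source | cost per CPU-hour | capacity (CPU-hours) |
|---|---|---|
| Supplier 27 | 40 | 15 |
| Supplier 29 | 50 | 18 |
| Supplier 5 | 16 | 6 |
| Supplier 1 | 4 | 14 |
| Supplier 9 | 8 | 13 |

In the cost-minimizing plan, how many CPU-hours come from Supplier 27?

7

Use sources in increasing cost order.
Supplier 1 at 4: take all 14 CPU-hours → 26 still needed.
Take 13 from Supplier 9 at 8 → need 13 more.
Supplier 5 at 16: take all 6 CPU-hours → 7 still needed.
Take 7 from Supplier 27 at 40 to finish.
Supplier 29: unused.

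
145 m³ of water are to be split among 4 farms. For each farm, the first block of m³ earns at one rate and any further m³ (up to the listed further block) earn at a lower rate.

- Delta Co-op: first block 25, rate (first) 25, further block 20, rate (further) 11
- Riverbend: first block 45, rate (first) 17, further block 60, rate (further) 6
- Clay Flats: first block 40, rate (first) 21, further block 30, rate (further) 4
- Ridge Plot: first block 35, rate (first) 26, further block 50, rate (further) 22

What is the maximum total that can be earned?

3370

Treat each block as its own option and order by rate: Ridge Plot/tier1 26 > Delta Co-op/tier1 25 > Ridge Plot/tier2 22 > Clay Flats/tier1 21 > Riverbend/tier1 17 > Delta Co-op/tier2 11 > Riverbend/tier2 6 > Clay Flats/tier2 4.
Ridge Plot tier1 at 26: fill all 35 → 110 left.
Delta Co-op/tier1 (25): +25 → 85 left.
Fill Ridge Plot tier2 block (50 at 22) → 35 left.
Clay Flats/tier1: +35 of 40 at 21; pool empty.
Total = 26×35 + 25×25 + 22×50 + 21×35 = 3370.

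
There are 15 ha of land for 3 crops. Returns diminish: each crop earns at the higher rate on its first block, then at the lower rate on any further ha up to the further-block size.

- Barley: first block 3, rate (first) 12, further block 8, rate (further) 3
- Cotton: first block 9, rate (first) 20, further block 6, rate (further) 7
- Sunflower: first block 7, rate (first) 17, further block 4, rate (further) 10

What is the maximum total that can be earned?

282

Treat each block as its own option and order by rate: Cotton/first 20 > Sunflower/first 17 > Barley/first 12 > Sunflower/second 10 > Cotton/second 7 > Barley/second 3.
Cotton first at 20: fill all 9 ; 6 left.
Sunflower first at 17: only 6 left, fill 6.
Total = 20×9 + 17×6 = 282.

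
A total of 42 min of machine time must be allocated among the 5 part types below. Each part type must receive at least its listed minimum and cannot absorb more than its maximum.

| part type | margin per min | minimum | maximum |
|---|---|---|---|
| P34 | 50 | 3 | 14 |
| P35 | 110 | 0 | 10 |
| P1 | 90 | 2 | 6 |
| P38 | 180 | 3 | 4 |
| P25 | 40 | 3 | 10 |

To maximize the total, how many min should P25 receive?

Meeting every minimum uses 3+0+2+3+3 = 11 min, leaving 31.
Order the part types by margin per min: P38 180 > P35 110 > P1 90 > P34 50 > P25 40.
P38 takes 1 more to reach its cap of 4 → 30 left.
P35: +10 to 10 (cap) → 20 left.
P1: +4 to 6 (cap) → 16 left.
P34 takes 11 more to reach its cap of 14 → 5 left.
P25: +5 (room for 7) → 8. Pool exhausted.

8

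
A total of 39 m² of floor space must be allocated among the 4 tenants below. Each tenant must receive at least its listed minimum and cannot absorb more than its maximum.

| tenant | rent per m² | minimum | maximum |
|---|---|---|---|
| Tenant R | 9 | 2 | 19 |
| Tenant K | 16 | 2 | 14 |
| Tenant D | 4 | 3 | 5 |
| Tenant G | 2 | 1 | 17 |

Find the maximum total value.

417

Meeting every minimum uses 2+2+3+1 = 8 m², leaving 31.
Rank by rent per m²: Tenant K 16 > Tenant R 9 > Tenant D 4 > Tenant G 2.
Tenant K: +12 to 14 (cap) — 19 left.
Tenant R: +17 to 19 (cap) — 2 left.
Tenant D: +2 to 5 (cap) — 0 left.
Total = 9×19 + 16×14 + 4×5 + 2×1 = 417.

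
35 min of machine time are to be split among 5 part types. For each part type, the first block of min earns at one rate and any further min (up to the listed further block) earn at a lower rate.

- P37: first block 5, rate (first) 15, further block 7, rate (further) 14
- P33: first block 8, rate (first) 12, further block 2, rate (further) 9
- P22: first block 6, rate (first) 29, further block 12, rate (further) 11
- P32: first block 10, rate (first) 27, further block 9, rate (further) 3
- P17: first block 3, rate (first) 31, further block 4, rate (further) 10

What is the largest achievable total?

Treat each block as its own option and order by rate: P17/tier1 31 > P22/tier1 29 > P32/tier1 27 > P37/tier1 15 > P37/tier2 14 > P33/tier1 12 > P22/tier2 11 > P17/tier2 10 > P33/tier2 9 > P32/tier2 3.
P17 tier1 at 31: fill all 3 ; 32 left.
P22 tier1 at 29: fill all 6 ; 26 left.
P32/tier1 (27): +10 ; 16 left.
Fill P37 tier1 block (5 at 15) ; 11 left.
P37 tier2 at 14: fill all 7 ; 4 left.
P33/tier1: +4 of 8 at 12; pool empty.
Total = 31×3 + 29×6 + 27×10 + 15×5 + 14×7 + 12×4 = 758.

758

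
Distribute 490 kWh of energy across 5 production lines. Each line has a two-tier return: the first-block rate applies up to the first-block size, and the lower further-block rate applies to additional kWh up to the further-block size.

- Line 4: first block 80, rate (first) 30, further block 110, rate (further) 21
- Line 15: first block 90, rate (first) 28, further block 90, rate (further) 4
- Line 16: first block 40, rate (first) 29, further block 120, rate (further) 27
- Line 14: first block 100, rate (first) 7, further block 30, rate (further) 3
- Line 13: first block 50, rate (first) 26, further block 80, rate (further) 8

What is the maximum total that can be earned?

12930

Treat each block as its own option and order by rate: Line 4/first 30 > Line 16/first 29 > Line 15/first 28 > Line 16/second 27 > Line 13/first 26 > Line 4/second 21 > Line 13/second 8 > Line 14/first 7 > Line 15/second 4 > Line 14/second 3.
Line 4/first (30): +80 — 410 left.
Line 16/first (29): +40 — 370 left.
Line 15/first (28): +90 — 280 left.
Line 16/second (27): +120 — 160 left.
Line 13 first at 26: fill all 50 — 110 left.
Line 4 second at 21: fill all 110 — 0 left.
Total = 30×80 + 29×40 + 28×90 + 27×120 + 26×50 + 21×110 = 12930.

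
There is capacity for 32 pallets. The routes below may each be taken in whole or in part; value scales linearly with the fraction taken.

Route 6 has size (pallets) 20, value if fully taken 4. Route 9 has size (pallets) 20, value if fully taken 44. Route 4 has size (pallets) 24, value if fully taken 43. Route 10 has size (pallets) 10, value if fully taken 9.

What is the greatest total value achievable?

65.5

Sort by value density: Route 9 44/20≈2.2, Route 4 43/24≈1.79, Route 10 9/10≈0.9, Route 6 4/20≈0.2.
Take all of Route 9 (20 pallets, value 44) — 12 pallets left.
12 pallets left: a 12/24 share of Route 4 gives 43×12/24 = 21.5.
Total value = 65.5.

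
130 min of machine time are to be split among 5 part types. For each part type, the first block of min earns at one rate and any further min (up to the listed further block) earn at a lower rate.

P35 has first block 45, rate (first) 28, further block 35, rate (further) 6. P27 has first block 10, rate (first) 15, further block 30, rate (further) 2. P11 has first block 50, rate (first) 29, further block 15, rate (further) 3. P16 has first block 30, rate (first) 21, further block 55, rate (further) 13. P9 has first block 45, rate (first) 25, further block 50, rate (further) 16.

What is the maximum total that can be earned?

3585

Order all 10 blocks by rate: P11/tier1 29 > P35/tier1 28 > P9/tier1 25 > P16/tier1 21 > P9/tier2 16 > P27/tier1 15 > P16/tier2 13 > P35/tier2 6 > P11/tier2 3 > P27/tier2 2.
P11 tier1 at 29: fill all 50 → 80 left.
P35 tier1 at 28: fill all 45 → 35 left.
35 remain; put them into P9 tier1 at 25.
Total = 29×50 + 28×45 + 25×35 = 3585.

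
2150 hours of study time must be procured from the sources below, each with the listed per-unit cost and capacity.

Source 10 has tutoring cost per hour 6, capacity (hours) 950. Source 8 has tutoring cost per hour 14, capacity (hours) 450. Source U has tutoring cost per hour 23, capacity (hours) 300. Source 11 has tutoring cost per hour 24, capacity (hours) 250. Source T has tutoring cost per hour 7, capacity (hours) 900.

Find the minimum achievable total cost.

Fill from the cheapest source first.
Source 10 at 6: take all 950 hours → 1200 still needed.
Source T at 7: take all 900 hours → 300 still needed.
Source 8 (14): take the remaining 300 → done.
Source U, Source 11: unused.
Cost = 950×6 + 900×7 + 300×14 = 16200.

16200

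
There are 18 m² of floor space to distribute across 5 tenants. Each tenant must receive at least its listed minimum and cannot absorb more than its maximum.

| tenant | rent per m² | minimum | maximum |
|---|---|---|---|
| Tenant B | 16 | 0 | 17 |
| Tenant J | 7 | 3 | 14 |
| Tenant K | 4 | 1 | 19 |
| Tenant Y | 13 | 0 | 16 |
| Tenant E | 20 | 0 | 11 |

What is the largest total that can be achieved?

Meeting every minimum uses 0+3+1+0+0 = 4 m², leaving 14.
Rank by rent per m²: Tenant E 20 > Tenant B 16 > Tenant Y 13 > Tenant J 7 > Tenant K 4.
Give Tenant E 11 more to hit its cap of 11 ; 3 left.
Tenant B has room for 17 more but only 3 remain, so it gets 3.
Total = 16×3 + 7×3 + 4×1 + 20×11 = 293.

293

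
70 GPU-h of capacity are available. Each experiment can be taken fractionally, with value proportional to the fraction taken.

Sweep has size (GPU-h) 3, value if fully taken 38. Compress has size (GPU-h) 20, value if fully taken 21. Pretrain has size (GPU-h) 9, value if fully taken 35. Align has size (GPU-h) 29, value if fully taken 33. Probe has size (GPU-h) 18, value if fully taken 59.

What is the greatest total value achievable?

Rank by value-to-size ratio: Sweep 38/3≈12.7, Pretrain 35/9≈3.89, Probe 59/18≈3.28, Align 33/29≈1.14, Compress 21/20≈1.05.
Sweep: take in full, 3 GPU-h for value 38 → 67 left.
Take all of Pretrain (9 GPU-h, value 35) → 58 GPU-h left.
Take all of Probe (18 GPU-h, value 59) → 40 GPU-h left.
Take all of Align (29 GPU-h, value 33) → 11 GPU-h left.
Only 11 GPU-h remain; take 11/20 of Compress for value 21×11/20 = 11.55.
Total value = 176.55.

176.55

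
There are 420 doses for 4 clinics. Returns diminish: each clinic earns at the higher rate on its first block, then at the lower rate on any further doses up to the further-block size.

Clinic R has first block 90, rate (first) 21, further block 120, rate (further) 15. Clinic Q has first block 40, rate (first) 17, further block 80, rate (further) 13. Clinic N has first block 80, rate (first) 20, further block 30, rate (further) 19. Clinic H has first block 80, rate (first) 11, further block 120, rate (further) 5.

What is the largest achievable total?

Rank every tier by rate: Clinic R/first 21 > Clinic N/first 20 > Clinic N/second 19 > Clinic Q/first 17 > Clinic R/second 15 > Clinic Q/second 13 > Clinic H/first 11 > Clinic H/second 5.
Clinic R/first (21): +90 — 330 left.
Clinic N first at 20: fill all 80 — 250 left.
Clinic N/second (19): +30 — 220 left.
Clinic Q/first (17): +40 — 180 left.
Clinic R second at 15: fill all 120 — 60 left.
60 remain; put them into Clinic Q second at 13.
Total = 21×90 + 20×80 + 19×30 + 17×40 + 15×120 + 13×60 = 7320.

7320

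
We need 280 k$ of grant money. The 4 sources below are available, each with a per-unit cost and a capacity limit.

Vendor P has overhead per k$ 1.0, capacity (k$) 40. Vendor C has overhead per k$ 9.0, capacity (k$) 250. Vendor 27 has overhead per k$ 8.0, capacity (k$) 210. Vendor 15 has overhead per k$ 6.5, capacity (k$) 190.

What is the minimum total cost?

Cheapest first:
Vendor P (1.0): use full 40 → 240 k$ to go.
Vendor 15 (6.5): use full 190 → 50 k$ to go.
Take 50 from Vendor 27 at 8.0 to finish.
Vendor C: unused.
Cost = 40×1.0 + 190×6.5 + 50×8.0 = 1675.

1675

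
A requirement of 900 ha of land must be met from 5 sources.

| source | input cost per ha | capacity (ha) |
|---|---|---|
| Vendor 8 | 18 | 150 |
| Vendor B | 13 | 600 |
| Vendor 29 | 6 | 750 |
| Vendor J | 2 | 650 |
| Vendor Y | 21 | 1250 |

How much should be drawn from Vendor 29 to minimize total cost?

250

Fill from the cheapest source first.
Vendor J (2): use full 650 → 250 ha to go.
Vendor 29 at 6: take 250 of its 750 → requirement met.
Vendor B, Vendor 8, Vendor Y: unused.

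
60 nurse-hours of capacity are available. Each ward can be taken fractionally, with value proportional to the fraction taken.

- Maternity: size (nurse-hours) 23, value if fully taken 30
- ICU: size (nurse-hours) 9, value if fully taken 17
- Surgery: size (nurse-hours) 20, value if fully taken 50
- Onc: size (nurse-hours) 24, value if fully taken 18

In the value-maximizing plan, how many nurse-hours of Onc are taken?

Rank by value-to-size ratio: Surgery 50/20≈2.5, ICU 17/9≈1.89, Maternity 30/23≈1.3, Onc 18/24≈0.75.
Take all of Surgery (20 nurse-hours, value 50) ; 40 nurse-hours left.
All 9 nurse-hours of ICU fit (value 17) ; 31 remain.
Take all of Maternity (23 nurse-hours, value 30) ; 8 nurse-hours left.
Only 8 nurse-hours remain; take 8/24 of Onc for value 18×8/24 = 6.

8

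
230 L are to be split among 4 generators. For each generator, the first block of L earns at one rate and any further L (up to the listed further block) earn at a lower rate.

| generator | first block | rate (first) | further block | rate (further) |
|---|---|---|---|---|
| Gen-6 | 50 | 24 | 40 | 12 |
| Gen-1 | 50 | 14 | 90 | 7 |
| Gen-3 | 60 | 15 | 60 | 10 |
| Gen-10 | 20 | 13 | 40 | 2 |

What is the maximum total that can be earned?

Treat each block as its own option and order by rate: Gen-6/first 24 > Gen-3/first 15 > Gen-1/first 14 > Gen-10/first 13 > Gen-6/second 12 > Gen-3/second 10 > Gen-1/second 7 > Gen-10/second 2.
Gen-6/first (24): +50 — 180 left.
Gen-3/first (15): +60 — 120 left.
Gen-1/first (14): +50 — 70 left.
Fill Gen-10 first block (20 at 13) — 50 left.
Fill Gen-6 second block (40 at 12) — 10 left.
Gen-3 second at 10: only 10 left, fill 10.
Total = 24×50 + 15×60 + 14×50 + 13×20 + 12×40 + 10×10 = 3640.

3640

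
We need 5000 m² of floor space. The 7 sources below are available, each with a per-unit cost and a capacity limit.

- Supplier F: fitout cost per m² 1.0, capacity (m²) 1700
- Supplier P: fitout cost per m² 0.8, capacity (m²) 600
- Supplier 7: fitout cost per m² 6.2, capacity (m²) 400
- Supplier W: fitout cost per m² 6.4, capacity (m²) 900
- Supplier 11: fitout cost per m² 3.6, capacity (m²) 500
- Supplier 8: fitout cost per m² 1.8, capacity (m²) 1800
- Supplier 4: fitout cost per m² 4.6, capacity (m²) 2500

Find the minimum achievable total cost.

9060

Use sources in increasing cost order.
Supplier P (0.8): use full 600 → 4400 m² to go.
Supplier F (1.0): use full 1700 → 2700 m² to go.
Take 1800 from Supplier 8 at 1.8 → need 900 more.
Supplier 11 (3.6): use full 500 → 400 m² to go.
Take 400 from Supplier 4 at 4.6 to finish.
Supplier 7, Supplier W: unused.
Cost = 600×0.8 + 1700×1.0 + 1800×1.8 + 500×3.6 + 400×4.6 = 9060.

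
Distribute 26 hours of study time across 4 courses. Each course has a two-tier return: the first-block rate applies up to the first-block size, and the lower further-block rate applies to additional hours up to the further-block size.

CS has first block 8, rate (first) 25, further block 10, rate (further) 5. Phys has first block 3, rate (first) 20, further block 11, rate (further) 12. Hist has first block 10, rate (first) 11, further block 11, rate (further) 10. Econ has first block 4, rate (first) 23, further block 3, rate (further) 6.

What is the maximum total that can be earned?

Order all 8 blocks by rate: CS/first 25 > Econ/first 23 > Phys/first 20 > Phys/second 12 > Hist/first 11 > Hist/second 10 > Econ/second 6 > CS/second 5.
CS first at 25: fill all 8 ; 18 left.
Econ first at 23: fill all 4 ; 14 left.
Phys/first (20): +3 ; 11 left.
Phys second at 12: fill all 11 ; 0 left.
Total = 25×8 + 23×4 + 20×3 + 12×11 = 484.

484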